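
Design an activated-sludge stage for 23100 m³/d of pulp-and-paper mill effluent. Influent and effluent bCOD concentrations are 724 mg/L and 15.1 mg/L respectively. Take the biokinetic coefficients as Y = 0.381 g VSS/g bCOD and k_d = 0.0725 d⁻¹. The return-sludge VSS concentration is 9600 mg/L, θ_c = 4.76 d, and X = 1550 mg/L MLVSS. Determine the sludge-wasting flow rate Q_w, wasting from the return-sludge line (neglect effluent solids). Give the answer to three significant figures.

Rearranging the biomass balance for a CMAS with decay, V = Y·Q·ΔS·θ_c / [X·(1+k_d θ_c)] = 0.381 × 23100 × (724 − 15.1) × 4.76 / [1550 × (1 + 0.0725 × 4.76)] = 2.97×10^7 / 2085 = 14244 m³.
Q_w = (V·X)/(θ_c X_r) = 14244 × 1550 / (4.76 × 9600) = 483.2 m³/d.

Q_w ≈ 483 m³/d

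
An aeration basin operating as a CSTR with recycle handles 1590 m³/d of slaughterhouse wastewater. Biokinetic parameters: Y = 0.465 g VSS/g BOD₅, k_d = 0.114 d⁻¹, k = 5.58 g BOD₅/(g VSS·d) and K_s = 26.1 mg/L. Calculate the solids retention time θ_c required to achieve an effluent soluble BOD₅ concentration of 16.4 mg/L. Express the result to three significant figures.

θ_c ≈ 1.13 d

From 1/θ_c = Y·k·S/(K_s + S) − k_d: Y·k·S/(K_s+S) = 0.465 × 5.58 × 16.4 / (26.1 + 16.4) = 1.001 d⁻¹.
θ_c = 1/(μ − k_d) = 1/(1.001 − 0.114) = 1/0.8872 = 1.127 d.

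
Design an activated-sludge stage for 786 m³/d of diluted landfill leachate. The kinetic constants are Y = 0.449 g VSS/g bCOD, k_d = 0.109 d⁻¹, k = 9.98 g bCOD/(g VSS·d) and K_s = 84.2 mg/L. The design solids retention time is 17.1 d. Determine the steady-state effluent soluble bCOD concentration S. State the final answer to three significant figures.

Effluent substrate depends only on kinetics and SRT: S = K_s(1 + k_d θ_c) / [θ_c(Yk − k_d) − 1] = 84.2 × (1 + 0.109 × 17.1) / [17.1 × (0.449 × 9.98 − 0.109) − 1] = 241.1 / 73.76 = 3.269 mg/L.

S ≈ 3.27 mg/L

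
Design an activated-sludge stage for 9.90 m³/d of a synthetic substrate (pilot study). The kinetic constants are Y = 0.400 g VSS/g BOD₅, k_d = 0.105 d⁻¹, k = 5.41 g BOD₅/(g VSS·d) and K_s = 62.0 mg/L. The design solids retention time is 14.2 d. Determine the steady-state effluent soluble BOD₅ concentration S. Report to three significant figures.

S ≈ 5.47 mg/L

Effluent substrate depends only on kinetics and SRT: S = K_s(1 + k_d θ_c) / [θ_c(Yk − k_d) − 1] = 62.0 × (1 + 0.105 × 14.2) / [14.2 × (0.400 × 5.41 − 0.105) − 1] = 154.4 / 28.24 = 5.469 mg/L.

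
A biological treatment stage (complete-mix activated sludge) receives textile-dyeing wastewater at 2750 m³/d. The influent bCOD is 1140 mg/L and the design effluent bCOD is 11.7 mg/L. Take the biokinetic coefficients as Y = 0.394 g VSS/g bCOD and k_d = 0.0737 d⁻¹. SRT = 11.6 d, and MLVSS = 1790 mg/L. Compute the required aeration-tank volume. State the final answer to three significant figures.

From the SRT design equation V = Y Q (S₀−S) θ_c / [X (1 + k_d θ_c)] = 0.394 × 2750 × (1140 − 11.7) × 11.6 / [1790 × (1 + 0.0737 × 11.6)] = 1.42×10^7 / 3320 = 4271 m³.

V ≈ 4270 m³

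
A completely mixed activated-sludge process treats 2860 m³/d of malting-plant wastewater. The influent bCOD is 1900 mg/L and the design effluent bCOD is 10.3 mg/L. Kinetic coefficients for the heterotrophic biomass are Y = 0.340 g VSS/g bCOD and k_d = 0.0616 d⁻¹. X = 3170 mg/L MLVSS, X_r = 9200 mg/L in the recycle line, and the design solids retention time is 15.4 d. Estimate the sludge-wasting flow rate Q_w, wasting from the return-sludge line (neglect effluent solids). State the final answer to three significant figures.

Q_w ≈ 102 m³/d

Steady-state biomass mass balance: V·X·(1 + k_d·θ_c) = Y·Q·(S₀ − S)·θ_c, so V = 0.340 × 2860 × (1900 − 10.3) × 15.4 / [3170 × (1 + 0.0616 × 15.4)] = 2.83×10^7 / 6177 = 4581 m³.
Wasting from the return line (neglecting effluent solids): Q_w = V·X / (θ_c·X_r) = 4581 × 3170 / (15.4 × 9200) = 102.5 m³/d.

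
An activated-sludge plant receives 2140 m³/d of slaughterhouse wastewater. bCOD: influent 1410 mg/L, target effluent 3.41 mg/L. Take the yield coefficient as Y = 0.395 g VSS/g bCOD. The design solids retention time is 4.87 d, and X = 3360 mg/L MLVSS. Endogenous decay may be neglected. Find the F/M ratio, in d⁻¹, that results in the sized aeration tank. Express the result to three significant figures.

Biomass mass balance (decay neglected): V·X = Y·Q·(S₀ − S)·θ_c, so V = 0.395 × 2140 × (1410 − 3.41) × 4.87 / 3360 = 1723 m³.
Food-to-microorganism ratio F/M = Q S₀ / (V X) = 2140 × 1410 / (1723 × 3360) = 0.5211 d⁻¹.

F/M ≈ 0.521 d⁻¹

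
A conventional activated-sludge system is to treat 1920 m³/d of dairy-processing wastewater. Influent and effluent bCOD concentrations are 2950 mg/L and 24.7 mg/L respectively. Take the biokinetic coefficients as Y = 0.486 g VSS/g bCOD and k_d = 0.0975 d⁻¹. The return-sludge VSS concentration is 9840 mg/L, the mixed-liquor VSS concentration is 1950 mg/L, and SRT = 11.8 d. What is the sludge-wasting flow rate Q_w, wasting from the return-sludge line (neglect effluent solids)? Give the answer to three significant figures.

Q_w ≈ 129 m³/d

From the SRT design equation V = Y Q (S₀−S) θ_c / [X (1 + k_d θ_c)] = 0.486 × 1920 × (2950 − 24.7) × 11.8 / [1950 × (1 + 0.0975 × 11.8)] = 3.22×10^7 / 4193 = 7681 m³.
Wasting from the return line (neglecting effluent solids): Q_w = V·X / (θ_c·X_r) = 7681 × 1950 / (11.8 × 9840) = 129.0 m³/d.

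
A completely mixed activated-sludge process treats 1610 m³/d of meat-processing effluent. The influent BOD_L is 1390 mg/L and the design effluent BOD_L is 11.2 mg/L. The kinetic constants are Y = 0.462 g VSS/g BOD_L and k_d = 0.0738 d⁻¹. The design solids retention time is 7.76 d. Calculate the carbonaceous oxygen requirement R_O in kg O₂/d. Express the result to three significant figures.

Observed yield with endogenous decay: Y_obs = Y / (1 + k_d·θ_c) = 0.462 / (1 + 0.0738 × 7.76) = 0.462 / 1.573 = 0.2938 g VSS/g BOD_L.
Q·(S₀ − S) = 1610 × (1390 − 11.2) × 10⁻³ = 2220 kg/d removed.
Biomass synthesised: P_X = Y_obs × 2220 = 652.1 kg VSS/d.
R_O = Q·ΔS − 1.42 P_X = 2220 − 926.0 = 1294 kg O₂/d.

R_O ≈ 1290 kg O₂/d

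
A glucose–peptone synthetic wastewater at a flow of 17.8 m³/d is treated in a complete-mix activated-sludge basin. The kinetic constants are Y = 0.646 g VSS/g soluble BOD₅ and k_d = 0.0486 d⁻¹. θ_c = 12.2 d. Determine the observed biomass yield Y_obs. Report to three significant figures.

Correct the yield for decay: Y_obs = Y/(1 + k_d θ_c) = 0.646 / (1 + 0.0486 × 12.2) = 0.646 / 1.593 = 0.4055.

Y_obs ≈ 0.406 g VSS/g soluble BOD₅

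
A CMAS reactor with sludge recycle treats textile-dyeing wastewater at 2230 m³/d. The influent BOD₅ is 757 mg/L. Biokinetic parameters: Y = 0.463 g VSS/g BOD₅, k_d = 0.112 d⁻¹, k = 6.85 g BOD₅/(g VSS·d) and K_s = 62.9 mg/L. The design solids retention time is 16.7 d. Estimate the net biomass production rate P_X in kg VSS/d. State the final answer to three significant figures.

From the Monod/SRT balance for a CMAS, S = K_s·(1+k_d θ_c)/[θ_c·(Y k − k_d) − 1] = 62.9 × (1 + 0.112 × 16.7) / [16.7 × (0.463 × 6.85 − 0.112) − 1] = 180.5 / 50.09 = 3.604 mg/L.
Y_obs = Y / (1 + k_d θ_c) = 0.463 / (1 + 0.112 × 16.7) = 0.463 / 2.870 = 0.1613.
ΔS = 757 − 3.60 = 753.4 mg/L, so the substrate removal rate is 2230 × 753.4/1000 = 1680 kg BOD₅/d.
So the net sludge growth is P_X = 0.1613 × 1680 = 271.0 kg VSS/d.

P_X ≈ 271 kg VSS/d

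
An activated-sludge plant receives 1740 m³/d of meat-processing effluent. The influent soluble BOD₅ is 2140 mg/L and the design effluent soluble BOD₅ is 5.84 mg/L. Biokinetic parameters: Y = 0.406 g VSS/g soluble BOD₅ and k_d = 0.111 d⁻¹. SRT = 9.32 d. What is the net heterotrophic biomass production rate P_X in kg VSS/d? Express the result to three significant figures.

P_X ≈ 741 kg VSS/d

Y_obs = Y / (1 + k_d θ_c) = 0.406 / (1 + 0.111 × 9.32) = 0.406 / 2.035 = 0.1996.
Q·(S₀ − S) = 1740 × (2140 − 5.84) × 10⁻³ = 3713 kg/d removed.
P_X = Y_obs · Q(S₀ − S) = 0.1996 × 3713 = 741.0 kg VSS/d.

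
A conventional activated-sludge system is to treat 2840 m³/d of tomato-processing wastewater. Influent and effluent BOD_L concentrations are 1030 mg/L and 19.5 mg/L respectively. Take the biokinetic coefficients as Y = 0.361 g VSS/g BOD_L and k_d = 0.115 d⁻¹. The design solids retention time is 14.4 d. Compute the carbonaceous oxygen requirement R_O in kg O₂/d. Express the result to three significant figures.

Correct the yield for decay: Y_obs = Y/(1 + k_d θ_c) = 0.361 / (1 + 0.115 × 14.4) = 0.361 / 2.656 = 0.1359.
Substrate removed = Q·(S₀ − S) = 2840 m³/d × (1030 − 19.5) g/m³ = 2.87×10^6 g/d = 2870 kg/d.
Net sludge production P_X = 0.1359 × 2870 = 390.1 kg VSS/d.
R_O = Q·(S₀ − S) − 1.42·P_X = 2870 − 1.42 × 390.1 = 2316 kg O₂/d.

R_O ≈ 2320 kg O₂/d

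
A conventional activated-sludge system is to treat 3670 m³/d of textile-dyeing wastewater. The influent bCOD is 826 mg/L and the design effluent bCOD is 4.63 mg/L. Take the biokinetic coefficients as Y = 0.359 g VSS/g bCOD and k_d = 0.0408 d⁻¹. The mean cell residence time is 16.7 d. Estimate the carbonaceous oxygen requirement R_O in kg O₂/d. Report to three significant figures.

Correct the yield for decay: Y_obs = Y/(1 + k_d θ_c) = 0.359 / (1 + 0.0408 × 16.7) = 0.359 / 1.681 = 0.2135.
Substrate removed = Q·(S₀ − S) = 3670 m³/d × (826 − 4.63) g/m³ = 3.01×10^6 g/d = 3014 kg/d.
Net sludge production P_X = 0.2135 × 3014 = 643.6 kg VSS/d.
Carbonaceous O₂ demand = substrate oxidised − cell-mass equivalent = 3014 − 1.42 × 643.6 = 2100 kg O₂/d.

R_O ≈ 2100 kg O₂/d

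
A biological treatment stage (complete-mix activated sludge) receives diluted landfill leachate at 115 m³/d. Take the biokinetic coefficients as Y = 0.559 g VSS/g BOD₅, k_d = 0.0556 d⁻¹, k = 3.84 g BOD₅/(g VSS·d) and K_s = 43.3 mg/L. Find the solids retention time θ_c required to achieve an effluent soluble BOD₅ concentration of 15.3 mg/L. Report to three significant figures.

θ_c ≈ 1.98 d

At the target effluent, Y k S/(K_s+S) = 0.559×3.84×15.3/58.60 = 0.5604 d⁻¹.
1/θ_c = 0.5604 − 0.0556 = 0.5048 d⁻¹, so θ_c = 1.981 d.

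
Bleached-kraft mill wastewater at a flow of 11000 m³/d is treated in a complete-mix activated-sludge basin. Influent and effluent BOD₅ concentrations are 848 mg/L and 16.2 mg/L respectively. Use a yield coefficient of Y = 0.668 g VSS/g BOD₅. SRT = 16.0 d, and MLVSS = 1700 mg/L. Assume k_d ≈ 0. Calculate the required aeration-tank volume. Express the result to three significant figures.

V ≈ 57500 m³

Biomass mass balance (decay neglected): V·X = Y·Q·(S₀ − S)·θ_c, so V = 0.668 × 11000 × (848 − 16.2) × 16.0 / 1700 = 57525 m³.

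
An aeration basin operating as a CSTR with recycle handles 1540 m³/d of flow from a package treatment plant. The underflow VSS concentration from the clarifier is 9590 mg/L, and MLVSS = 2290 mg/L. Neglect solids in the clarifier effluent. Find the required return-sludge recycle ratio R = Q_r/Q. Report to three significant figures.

R = Q_r/Q = X/(X_r − X) = 2290 / (9590 − 2290) = 0.3137.

R ≈ 0.314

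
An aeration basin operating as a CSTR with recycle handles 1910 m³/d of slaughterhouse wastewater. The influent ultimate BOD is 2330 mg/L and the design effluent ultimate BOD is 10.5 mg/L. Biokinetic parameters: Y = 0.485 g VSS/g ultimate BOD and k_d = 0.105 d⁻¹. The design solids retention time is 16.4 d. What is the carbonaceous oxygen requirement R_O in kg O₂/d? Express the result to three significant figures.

Y_obs = Y / (1 + k_d θ_c) = 0.485 / (1 + 0.105 × 16.4) = 0.485 / 2.722 = 0.1782.
Mass of ultimate BOD removed per day: Q(S₀ − S) = 1910 × 2320 g/m³ = 4430 kg/d.
P_X = Y_obs·Q·(S₀ − S) = 0.1782 × 4430 = 789.4 kg VSS/d.
R_O = Q·(S₀ − S) − 1.42·P_X = 4430 − 1.42 × 789.4 = 3309 kg O₂/d.

R_O ≈ 3310 kg O₂/d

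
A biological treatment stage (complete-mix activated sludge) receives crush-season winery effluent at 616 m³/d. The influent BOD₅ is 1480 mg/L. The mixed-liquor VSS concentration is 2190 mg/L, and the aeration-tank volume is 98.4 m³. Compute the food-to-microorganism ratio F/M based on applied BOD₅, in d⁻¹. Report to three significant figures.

F/M = Q·S₀ / (V·X) = 616 × 1480 / (98.40 × 2190) = 4.231 g BOD₅·(g VSS·d)⁻¹.

F/M ≈ 4.23 d⁻¹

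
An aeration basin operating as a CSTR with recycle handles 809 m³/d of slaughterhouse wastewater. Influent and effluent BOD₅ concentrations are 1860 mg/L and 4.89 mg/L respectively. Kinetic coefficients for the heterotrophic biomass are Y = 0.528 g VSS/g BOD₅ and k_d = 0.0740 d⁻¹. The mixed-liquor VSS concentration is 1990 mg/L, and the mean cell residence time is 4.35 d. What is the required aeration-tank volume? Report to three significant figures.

V ≈ 1310 m³

Steady-state biomass mass balance: V·X·(1 + k_d·θ_c) = Y·Q·(S₀ − S)·θ_c, so V = 0.528 × 809 × (1860 − 4.89) × 4.35 / [1990 × (1 + 0.0740 × 4.35)] = 3.45×10^6 / 2631 = 1310 m³.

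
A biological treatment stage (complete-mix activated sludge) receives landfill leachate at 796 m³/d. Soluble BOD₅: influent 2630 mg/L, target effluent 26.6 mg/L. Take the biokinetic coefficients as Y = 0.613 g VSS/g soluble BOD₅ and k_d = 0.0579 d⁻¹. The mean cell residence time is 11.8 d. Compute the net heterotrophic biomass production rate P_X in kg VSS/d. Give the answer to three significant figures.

P_X ≈ 755 kg VSS/d

The observed yield is Y_obs = Y/(1 + k_d·θ_c) = 0.613 / (1 + 0.0579 × 11.8) = 0.613 / 1.683 = 0.3642 g VSS per g soluble BOD₅ removed.
ΔS = 2630 − 26.6 = 2603 mg/L, so the substrate removal rate is 796 × 2603/1000 = 2072 kg soluble BOD₅/d.
Net biomass production P_X = Y_obs × Q·(S₀ − S) = 0.3642 × 2072 = 754.7 kg VSS/d.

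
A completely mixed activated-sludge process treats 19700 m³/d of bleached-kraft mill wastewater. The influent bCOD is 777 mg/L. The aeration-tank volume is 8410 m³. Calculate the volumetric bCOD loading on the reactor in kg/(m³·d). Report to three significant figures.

Volumetric loading L_v = Q·S₀ / V = 19700 × 777 g/m³ / 8410 m³ = 1820 g/(m³·d) = 1.820 kg bCOD/(m³·d).

L_v ≈ 1.82 kg bCOD/(m³·d)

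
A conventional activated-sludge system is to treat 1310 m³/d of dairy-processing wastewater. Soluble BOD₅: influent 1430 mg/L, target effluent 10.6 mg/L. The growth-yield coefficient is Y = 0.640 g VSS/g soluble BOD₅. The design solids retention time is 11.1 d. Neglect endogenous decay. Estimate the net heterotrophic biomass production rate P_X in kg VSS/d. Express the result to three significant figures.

P_X ≈ 1190 kg VSS/d

No decay correction is needed, so Y_obs = Y = 0.640.
ΔS = 1430 − 10.6 = 1419 mg/L, so the substrate removal rate is 1310 × 1419/1000 = 1859 kg soluble BOD₅/d.
So the net sludge growth is P_X = 0.6400 × 1859 = 1190 kg VSS/d.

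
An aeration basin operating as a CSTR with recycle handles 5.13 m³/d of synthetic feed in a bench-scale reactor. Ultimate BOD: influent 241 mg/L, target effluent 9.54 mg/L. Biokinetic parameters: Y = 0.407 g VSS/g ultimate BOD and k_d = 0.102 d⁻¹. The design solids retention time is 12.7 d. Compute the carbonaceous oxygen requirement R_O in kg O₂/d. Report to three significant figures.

Correct the yield for decay: Y_obs = Y/(1 + k_d θ_c) = 0.407 / (1 + 0.102 × 12.7) = 0.407 / 2.295 = 0.1773.
Mass of ultimate BOD removed per day: Q(S₀ − S) = 5.13 × 231.5 g/m³ = 1.187 kg/d.
Net sludge production P_X = 0.1773 × 1.187 = 0.2105 kg VSS/d.
R_O = Q·(S₀ − S) − 1.42·P_X = 1.187 − 1.42 × 0.2105 = 0.8884 kg O₂/d.

R_O ≈ 0.888 kg O₂/d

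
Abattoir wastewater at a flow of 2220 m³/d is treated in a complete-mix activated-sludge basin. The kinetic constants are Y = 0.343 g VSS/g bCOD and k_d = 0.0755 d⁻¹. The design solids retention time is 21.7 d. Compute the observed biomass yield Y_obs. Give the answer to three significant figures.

Y_obs ≈ 0.130 g VSS/g bCOD

The observed yield is Y_obs = Y/(1 + k_d·θ_c) = 0.343 / (1 + 0.0755 × 21.7) = 0.343 / 2.638 = 0.1300 g VSS per g bCOD removed.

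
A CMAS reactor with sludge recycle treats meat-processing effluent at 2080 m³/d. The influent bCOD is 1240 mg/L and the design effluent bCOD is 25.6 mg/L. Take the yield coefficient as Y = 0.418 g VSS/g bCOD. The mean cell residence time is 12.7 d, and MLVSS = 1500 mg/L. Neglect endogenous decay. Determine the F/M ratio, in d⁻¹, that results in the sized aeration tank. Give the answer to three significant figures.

F/M ≈ 0.192 d⁻¹

V·X = Y·Q·ΔS·θ_c gives V = 0.418 × 2080 × (1240 − 25.6) × 12.7 / 1500 = 8940 m³.
F/M = applied load / biomass = Q·S₀/(V·X) = 2080 × 1240 / (8940 × 1500) = 0.1923 d⁻¹.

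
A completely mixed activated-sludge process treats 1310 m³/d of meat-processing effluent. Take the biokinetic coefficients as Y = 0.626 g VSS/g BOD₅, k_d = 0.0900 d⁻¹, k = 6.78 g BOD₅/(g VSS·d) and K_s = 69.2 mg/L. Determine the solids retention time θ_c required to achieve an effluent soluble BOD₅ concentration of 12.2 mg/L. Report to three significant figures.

θ_c ≈ 1.83 d

At the target effluent, Y k S/(K_s+S) = 0.626×6.78×12.2/81.40 = 0.6361 d⁻¹.
θ_c = 1/(μ − k_d) = 1/(0.6361 − 0.0900) = 1/0.5461 = 1.831 d.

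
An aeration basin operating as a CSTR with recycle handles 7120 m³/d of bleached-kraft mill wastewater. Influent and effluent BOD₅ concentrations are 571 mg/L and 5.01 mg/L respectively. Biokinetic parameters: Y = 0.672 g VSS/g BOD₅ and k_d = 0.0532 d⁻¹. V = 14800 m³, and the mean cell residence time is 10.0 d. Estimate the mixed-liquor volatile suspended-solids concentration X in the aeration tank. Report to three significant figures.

X = Y·Q·ΔS·θ_c / [V·(1 + k_d θ_c)] = 0.672 × 7120 × (571 − 5.01) × 10.0 / [14800 × (1 + 0.0532 × 10.0)] = 1194 mg/L.

X ≈ 1190 mg/L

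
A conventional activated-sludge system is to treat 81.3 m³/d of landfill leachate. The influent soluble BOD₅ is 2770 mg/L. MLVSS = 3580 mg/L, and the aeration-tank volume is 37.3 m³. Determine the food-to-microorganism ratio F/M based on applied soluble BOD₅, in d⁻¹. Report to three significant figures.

F/M ≈ 1.69 d⁻¹

F/M = Q·S₀ / (V·X) = 81.3 × 2770 / (37.30 × 3580) = 1.686 g soluble BOD₅·(g VSS·d)⁻¹.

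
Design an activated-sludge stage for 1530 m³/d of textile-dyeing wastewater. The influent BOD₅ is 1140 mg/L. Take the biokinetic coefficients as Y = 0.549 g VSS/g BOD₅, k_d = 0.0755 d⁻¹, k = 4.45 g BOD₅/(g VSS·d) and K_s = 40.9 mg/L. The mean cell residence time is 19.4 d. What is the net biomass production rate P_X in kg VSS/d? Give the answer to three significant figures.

P_X ≈ 388 kg VSS/d

From the Monod/SRT balance for a CMAS, S = K_s·(1+k_d θ_c)/[θ_c·(Y k − k_d) − 1] = 40.9 × (1 + 0.0755 × 19.4) / [19.4 × (0.549 × 4.45 − 0.0755) − 1] = 100.8 / 44.93 = 2.244 mg/L.
Correct the yield for decay: Y_obs = Y/(1 + k_d θ_c) = 0.549 / (1 + 0.0755 × 19.4) = 0.549 / 2.465 = 0.2227.
Mass of BOD₅ removed per day: Q(S₀ − S) = 1530 × 1138 g/m³ = 1741 kg/d.
So the net sludge growth is P_X = 0.2227 × 1741 = 387.7 kg VSS/d.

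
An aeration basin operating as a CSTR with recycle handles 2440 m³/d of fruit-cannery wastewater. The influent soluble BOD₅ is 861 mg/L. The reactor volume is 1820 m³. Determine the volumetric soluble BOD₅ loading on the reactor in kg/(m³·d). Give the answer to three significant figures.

Volumetric loading L_v = Q·S₀ / V = 2440 × 861 g/m³ / 1820 m³ = 1154 g/(m³·d) = 1.154 kg soluble BOD₅/(m³·d).

L_v ≈ 1.15 kg soluble BOD₅/(m³·d)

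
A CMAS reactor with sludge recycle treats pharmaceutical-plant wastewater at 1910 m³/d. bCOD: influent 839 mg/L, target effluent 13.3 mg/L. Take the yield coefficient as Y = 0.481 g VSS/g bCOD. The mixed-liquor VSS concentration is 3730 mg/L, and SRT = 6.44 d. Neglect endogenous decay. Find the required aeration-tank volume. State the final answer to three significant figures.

V ≈ 1310 m³

Biomass mass balance (decay neglected): V·X = Y·Q·(S₀ − S)·θ_c, so V = 0.481 × 1910 × (839 − 13.3) × 6.44 / 3730 = 1310 m³.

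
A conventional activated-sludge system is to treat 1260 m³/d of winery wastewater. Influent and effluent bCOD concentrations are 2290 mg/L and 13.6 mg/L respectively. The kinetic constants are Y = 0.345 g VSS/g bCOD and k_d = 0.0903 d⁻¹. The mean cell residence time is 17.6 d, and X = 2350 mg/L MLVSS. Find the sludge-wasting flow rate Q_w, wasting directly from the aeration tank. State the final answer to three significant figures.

Rearranging the biomass balance for a CMAS with decay, V = Y·Q·ΔS·θ_c / [X·(1+k_d θ_c)] = 0.345 × 1260 × (2290 − 13.6) × 17.6 / [2350 × (1 + 0.0903 × 17.6)] = 1.74×10^7 / 6085 = 2862 m³.
For wasting at MLVSS concentration, Q_w = V/θ_c = 2862/17.6 = 162.6 m³/d.

Q_w ≈ 163 m³/d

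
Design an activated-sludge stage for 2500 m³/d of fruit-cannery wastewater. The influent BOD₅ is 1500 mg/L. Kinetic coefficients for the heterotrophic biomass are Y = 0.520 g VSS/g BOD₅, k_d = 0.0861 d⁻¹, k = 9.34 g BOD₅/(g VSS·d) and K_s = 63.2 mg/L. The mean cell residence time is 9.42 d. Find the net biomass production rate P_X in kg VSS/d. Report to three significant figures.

Effluent substrate depends only on kinetics and SRT: S = K_s(1 + k_d θ_c) / [θ_c(Yk − k_d) − 1] = 63.2 × (1 + 0.0861 × 9.42) / [9.42 × (0.520 × 9.34 − 0.0861) − 1] = 114.5 / 43.94 = 2.605 mg/L.
Correct the yield for decay: Y_obs = Y/(1 + k_d θ_c) = 0.520 / (1 + 0.0861 × 9.42) = 0.520 / 1.811 = 0.2871.
Q·(S₀ − S) = 2500 × (1500 − 2.60) × 10⁻³ = 3744 kg/d removed.
P_X = Y_obs · Q(S₀ − S) = 0.2871 × 3744 = 1075 kg VSS/d.

P_X ≈ 1070 kg VSS/d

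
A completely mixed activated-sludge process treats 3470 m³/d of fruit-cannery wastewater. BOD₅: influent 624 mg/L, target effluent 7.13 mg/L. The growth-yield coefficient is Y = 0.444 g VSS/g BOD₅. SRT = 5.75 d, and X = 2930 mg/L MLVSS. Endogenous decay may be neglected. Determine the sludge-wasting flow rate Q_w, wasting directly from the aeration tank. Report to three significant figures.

Q_w ≈ 324 m³/d

With k_d = 0 the design equation reduces to V = Y Q (S₀−S) θ_c / X = 0.444 × 3470 × (624 − 7.13) × 5.75 / 2930 = 1865 m³.
Wasting from the aeration tank: Q_w = V / θ_c = 1865 / 5.75 = 324.4 m³/d.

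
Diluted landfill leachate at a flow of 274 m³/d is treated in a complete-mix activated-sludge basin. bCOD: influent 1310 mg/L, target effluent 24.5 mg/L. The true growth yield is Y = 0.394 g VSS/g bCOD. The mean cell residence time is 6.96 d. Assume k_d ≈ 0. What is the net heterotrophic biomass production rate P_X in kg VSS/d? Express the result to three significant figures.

No decay correction is needed, so Y_obs = Y = 0.394.
Q·(S₀ − S) = 274 × (1310 − 24.5) × 10⁻³ = 352.2 kg/d removed.
Biomass produced: P_X = Y_obs·Q·ΔS = 0.3940 × 352.2 ≈ 138.8 kg VSS/d.

P_X ≈ 139 kg VSS/d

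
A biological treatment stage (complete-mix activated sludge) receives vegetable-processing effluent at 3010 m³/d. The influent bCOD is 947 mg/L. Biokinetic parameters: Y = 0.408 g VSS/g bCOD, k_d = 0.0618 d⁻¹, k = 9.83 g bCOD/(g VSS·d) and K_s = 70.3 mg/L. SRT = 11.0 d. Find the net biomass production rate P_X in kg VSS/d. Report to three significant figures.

P_X ≈ 690 kg VSS/d

For a completely mixed reactor with recycle the Lawrence–McCarty relation gives S = K_s·(1 + k_d·θ_c) / [θ_c·(Y·k − k_d) − 1] = 70.3 × (1 + 0.0618 × 11.0) / [11.0 × (0.408 × 9.83 − 0.0618) − 1] = 118.1 / 42.44 = 2.783 mg/L.
Y_obs = Y / (1 + k_d θ_c) = 0.408 / (1 + 0.0618 × 11.0) = 0.408 / 1.680 = 0.2429.
Mass of bCOD removed per day: Q(S₀ − S) = 3010 × 944.2 g/m³ = 2842 kg/d.
Net biomass production P_X = Y_obs × Q·(S₀ − S) = 0.2429 × 2842 = 690.3 kg VSS/d.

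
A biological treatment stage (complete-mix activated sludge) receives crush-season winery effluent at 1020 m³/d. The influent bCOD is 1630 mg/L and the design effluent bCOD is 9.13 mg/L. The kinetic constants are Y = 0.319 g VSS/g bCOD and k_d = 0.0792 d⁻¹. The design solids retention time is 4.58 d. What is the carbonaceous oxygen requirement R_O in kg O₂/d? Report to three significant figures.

Correct the yield for decay: Y_obs = Y/(1 + k_d θ_c) = 0.319 / (1 + 0.0792 × 4.58) = 0.319 / 1.363 = 0.2341.
Q·(S₀ − S) = 1020 × (1630 − 9.13) × 10⁻³ = 1653 kg/d removed.
P_X = Y_obs·Q·(S₀ − S) = 0.2341 × 1653 = 387.0 kg VSS/d.
R_O = Q·(S₀ − S) − 1.42·P_X = 1653 − 1.42 × 387.0 = 1104 kg O₂/d.

R_O ≈ 1100 kg O₂/d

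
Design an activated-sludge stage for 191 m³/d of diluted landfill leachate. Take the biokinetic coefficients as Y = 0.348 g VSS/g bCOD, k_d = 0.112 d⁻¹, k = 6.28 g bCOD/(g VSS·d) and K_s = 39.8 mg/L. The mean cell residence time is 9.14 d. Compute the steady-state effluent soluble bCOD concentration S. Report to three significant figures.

S ≈ 4.49 mg/L

For a completely mixed reactor with recycle the Lawrence–McCarty relation gives S = K_s·(1 + k_d·θ_c) / [θ_c·(Y·k − k_d) − 1] = 39.8 × (1 + 0.112 × 9.14) / [9.14 × (0.348 × 6.28 − 0.112) − 1] = 80.54 / 17.95 = 4.487 mg/L.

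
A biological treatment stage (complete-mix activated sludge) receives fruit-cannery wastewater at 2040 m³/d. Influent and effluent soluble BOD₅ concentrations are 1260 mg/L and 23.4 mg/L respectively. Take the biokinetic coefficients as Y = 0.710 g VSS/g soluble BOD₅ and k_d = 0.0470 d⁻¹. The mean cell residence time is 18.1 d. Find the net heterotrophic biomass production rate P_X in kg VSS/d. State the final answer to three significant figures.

P_X ≈ 968 kg VSS/d

Correct the yield for decay: Y_obs = Y/(1 + k_d θ_c) = 0.710 / (1 + 0.0470 × 18.1) = 0.710 / 1.851 = 0.3836.
Q·(S₀ − S) = 2040 × (1260 − 23.4) × 10⁻³ = 2523 kg/d removed.
Biomass produced: P_X = Y_obs·Q·ΔS = 0.3836 × 2523 ≈ 967.8 kg VSS/d.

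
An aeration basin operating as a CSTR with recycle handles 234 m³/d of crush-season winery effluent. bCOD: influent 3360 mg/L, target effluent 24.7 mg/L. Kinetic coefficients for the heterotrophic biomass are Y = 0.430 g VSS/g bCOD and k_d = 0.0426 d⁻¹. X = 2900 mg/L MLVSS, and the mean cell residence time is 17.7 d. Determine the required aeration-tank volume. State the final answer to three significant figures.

V ≈ 1170 m³

From the SRT design equation V = Y Q (S₀−S) θ_c / [X (1 + k_d θ_c)] = 0.430 × 234 × (3360 − 24.7) × 17.7 / [2900 × (1 + 0.0426 × 17.7)] = 5.94×10^6 / 5087 = 1168 m³.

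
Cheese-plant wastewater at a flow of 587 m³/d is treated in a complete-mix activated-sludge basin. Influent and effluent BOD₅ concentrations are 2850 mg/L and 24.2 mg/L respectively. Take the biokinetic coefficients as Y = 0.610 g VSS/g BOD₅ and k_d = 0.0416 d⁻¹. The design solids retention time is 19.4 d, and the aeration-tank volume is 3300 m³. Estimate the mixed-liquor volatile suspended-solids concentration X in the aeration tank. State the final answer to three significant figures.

From V·X·(1 + k_d·θ_c) = Y·Q·(S₀ − S)·θ_c: X = 0.610 × 587 × (2850 − 24.2) × 19.4 / [3300 × (1 + 0.0416 × 19.4)] = 3292 mg/L.

X ≈ 3290 mg/L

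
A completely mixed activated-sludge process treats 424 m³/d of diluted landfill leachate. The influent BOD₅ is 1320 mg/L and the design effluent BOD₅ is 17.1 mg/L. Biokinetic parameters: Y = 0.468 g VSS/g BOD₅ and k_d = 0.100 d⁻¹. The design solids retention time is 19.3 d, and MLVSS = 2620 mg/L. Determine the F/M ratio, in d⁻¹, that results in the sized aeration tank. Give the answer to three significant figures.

F/M ≈ 0.329 d⁻¹

Rearranging the biomass balance for a CMAS with decay, V = Y·Q·ΔS·θ_c / [X·(1+k_d θ_c)] = 0.468 × 424 × (1320 − 17.1) × 19.3 / [2620 × (1 + 0.100 × 19.3)] = 4.99×10^6 / 7677 = 650.0 m³.
F/M = applied load / biomass = Q·S₀/(V·X) = 424 × 1320 / (650.0 × 2620) = 0.3286 d⁻¹.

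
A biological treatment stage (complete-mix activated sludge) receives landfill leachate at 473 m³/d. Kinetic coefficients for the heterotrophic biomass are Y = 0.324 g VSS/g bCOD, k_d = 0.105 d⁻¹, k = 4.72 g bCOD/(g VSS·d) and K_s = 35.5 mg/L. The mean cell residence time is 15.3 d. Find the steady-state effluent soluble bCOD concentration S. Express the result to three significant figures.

S ≈ 4.45 mg/L

Effluent substrate depends only on kinetics and SRT: S = K_s(1 + k_d θ_c) / [θ_c(Yk − k_d) − 1] = 35.5 × (1 + 0.105 × 15.3) / [15.3 × (0.324 × 4.72 − 0.105) − 1] = 92.53 / 20.79 = 4.450 mg/L.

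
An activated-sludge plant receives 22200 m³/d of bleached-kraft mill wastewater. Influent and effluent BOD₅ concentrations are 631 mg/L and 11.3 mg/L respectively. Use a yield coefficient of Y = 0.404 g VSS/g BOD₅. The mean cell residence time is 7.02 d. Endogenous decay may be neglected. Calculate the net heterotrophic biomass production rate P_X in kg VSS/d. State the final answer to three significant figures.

With endogenous decay neglected, the observed yield equals the true yield: Y_obs = Y = 0.404 g VSS/g BOD₅.
Substrate removed = Q·(S₀ − S) = 22200 m³/d × (631 − 11.3) g/m³ = 1.38×10^7 g/d = 13757 kg/d.
Net biomass production P_X = Y_obs × Q·(S₀ − S) = 0.4040 × 13757 = 5558 kg VSS/d.

P_X ≈ 5560 kg VSS/d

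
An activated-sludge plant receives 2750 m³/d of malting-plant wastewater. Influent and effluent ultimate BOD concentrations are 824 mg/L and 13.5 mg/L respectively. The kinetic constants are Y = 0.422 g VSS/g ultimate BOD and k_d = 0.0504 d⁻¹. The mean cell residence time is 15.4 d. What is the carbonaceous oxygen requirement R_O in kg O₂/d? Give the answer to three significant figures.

R_O ≈ 1480 kg O₂/d

The observed yield is Y_obs = Y/(1 + k_d·θ_c) = 0.422 / (1 + 0.0504 × 15.4) = 0.422 / 1.776 = 0.2376 g VSS per g ultimate BOD removed.
Mass of ultimate BOD removed per day: Q(S₀ − S) = 2750 × 810.5 g/m³ = 2229 kg/d.
Biomass synthesised: P_X = Y_obs × 2229 = 529.6 kg VSS/d.
R_O = Q·ΔS − 1.42 P_X = 2229 − 752.0 = 1477 kg O₂/d.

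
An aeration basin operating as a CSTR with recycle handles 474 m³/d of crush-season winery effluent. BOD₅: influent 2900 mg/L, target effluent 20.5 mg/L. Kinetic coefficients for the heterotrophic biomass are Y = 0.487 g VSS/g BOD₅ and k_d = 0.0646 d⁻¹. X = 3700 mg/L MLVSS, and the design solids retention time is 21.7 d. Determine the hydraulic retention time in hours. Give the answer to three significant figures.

τ ≈ 82.2 h

From the SRT design equation V = Y Q (S₀−S) θ_c / [X (1 + k_d θ_c)] = 0.487 × 474 × (2900 − 20.5) × 21.7 / [3700 × (1 + 0.0646 × 21.7)] = 1.44×10^7 / 8887 = 1623 m³.
τ = V/Q = 1623/474 = 3.424 d, or 82.18 h.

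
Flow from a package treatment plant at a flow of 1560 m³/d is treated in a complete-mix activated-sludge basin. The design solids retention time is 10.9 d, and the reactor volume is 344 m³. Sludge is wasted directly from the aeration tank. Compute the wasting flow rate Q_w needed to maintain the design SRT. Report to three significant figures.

Q_w ≈ 31.6 m³/d

With mixed-liquor wasting, θ_c = V/Q_w, so Q_w = V/θ_c = 344.0/10.9 = 31.56 m³/d.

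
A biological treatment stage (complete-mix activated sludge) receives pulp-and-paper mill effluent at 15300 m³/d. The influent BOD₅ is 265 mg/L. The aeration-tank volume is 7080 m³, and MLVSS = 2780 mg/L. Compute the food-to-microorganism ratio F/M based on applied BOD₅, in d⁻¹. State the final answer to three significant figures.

F/M ≈ 0.206 d⁻¹

F/M = applied load / biomass = Q·S₀/(V·X) = 15300 × 265 / (7080 × 2780) = 0.2060 d⁻¹.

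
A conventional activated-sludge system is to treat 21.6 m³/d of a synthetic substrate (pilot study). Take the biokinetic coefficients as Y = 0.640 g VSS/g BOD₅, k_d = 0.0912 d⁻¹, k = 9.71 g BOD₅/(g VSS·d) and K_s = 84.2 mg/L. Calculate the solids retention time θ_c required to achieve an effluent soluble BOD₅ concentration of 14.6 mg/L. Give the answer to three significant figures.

Specific growth rate at S = 14.6 mg/L: μ = YkS/(K_s+S) = 0.640·9.71·14.6/(84.2+14.6) = 0.9183 d⁻¹.
Then 1/θ_c = μ − k_d = 0.9183 − 0.0912 = 0.8271 d⁻¹, giving θ_c = 1.209 d.

θ_c ≈ 1.21 d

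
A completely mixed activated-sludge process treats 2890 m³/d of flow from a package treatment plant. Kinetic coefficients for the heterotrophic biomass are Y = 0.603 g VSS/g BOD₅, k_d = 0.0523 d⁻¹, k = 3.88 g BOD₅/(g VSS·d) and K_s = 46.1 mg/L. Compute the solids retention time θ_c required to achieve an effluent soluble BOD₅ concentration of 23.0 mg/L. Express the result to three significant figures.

θ_c ≈ 1.38 d

At the target effluent, Y k S/(K_s+S) = 0.603×3.88×23.0/69.10 = 0.7788 d⁻¹.
Then 1/θ_c = μ − k_d = 0.7788 − 0.0523 = 0.7265 d⁻¹, giving θ_c = 1.377 d.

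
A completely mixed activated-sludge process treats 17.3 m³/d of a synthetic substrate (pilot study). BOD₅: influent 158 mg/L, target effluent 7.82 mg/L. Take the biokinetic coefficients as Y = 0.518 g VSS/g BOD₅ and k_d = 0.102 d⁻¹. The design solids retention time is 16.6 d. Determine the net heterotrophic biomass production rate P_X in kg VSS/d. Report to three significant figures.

Observed yield with endogenous decay: Y_obs = Y / (1 + k_d·θ_c) = 0.518 / (1 + 0.102 × 16.6) = 0.518 / 2.693 = 0.1923 g VSS/g BOD₅.
Substrate removed = Q·(S₀ − S) = 17.3 m³/d × (158 − 7.82) g/m³ = 2.6×10^3 g/d = 2.598 kg/d.
Biomass produced: P_X = Y_obs·Q·ΔS = 0.1923 × 2.598 ≈ 0.4997 kg VSS/d.

P_X ≈ 0.500 kg VSS/d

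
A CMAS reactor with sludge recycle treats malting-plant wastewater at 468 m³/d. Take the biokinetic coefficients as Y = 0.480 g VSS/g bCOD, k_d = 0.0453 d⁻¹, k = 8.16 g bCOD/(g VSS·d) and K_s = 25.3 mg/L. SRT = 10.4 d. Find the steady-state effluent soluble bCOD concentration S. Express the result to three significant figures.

From the Monod/SRT balance for a CMAS, S = K_s·(1+k_d θ_c)/[θ_c·(Y k − k_d) − 1] = 25.3 × (1 + 0.0453 × 10.4) / [10.4 × (0.480 × 8.16 − 0.0453) − 1] = 37.22 / 39.26 = 0.9479 mg/L.

S ≈ 0.948 mg/L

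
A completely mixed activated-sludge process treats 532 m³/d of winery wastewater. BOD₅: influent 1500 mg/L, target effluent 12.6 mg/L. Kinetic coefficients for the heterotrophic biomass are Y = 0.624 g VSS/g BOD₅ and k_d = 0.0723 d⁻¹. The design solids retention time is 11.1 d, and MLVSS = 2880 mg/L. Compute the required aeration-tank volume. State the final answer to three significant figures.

V ≈ 1060 m³

Steady-state biomass mass balance: V·X·(1 + k_d·θ_c) = Y·Q·(S₀ − S)·θ_c, so V = 0.624 × 532 × (1500 − 12.6) × 11.1 / [2880 × (1 + 0.0723 × 11.1)] = 5.48×10^6 / 5191 = 1056 m³.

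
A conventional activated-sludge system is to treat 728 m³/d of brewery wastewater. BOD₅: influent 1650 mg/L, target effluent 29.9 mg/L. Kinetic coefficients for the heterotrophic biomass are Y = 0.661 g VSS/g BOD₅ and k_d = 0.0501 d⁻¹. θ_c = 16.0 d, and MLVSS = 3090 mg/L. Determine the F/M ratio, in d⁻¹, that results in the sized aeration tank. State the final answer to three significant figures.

From the SRT design equation V = Y Q (S₀−S) θ_c / [X (1 + k_d θ_c)] = 0.661 × 728 × (1650 − 29.9) × 16.0 / [3090 × (1 + 0.0501 × 16.0)] = 1.25×10^7 / 5567 = 2241 m³.
F/M = Q·S₀ / (V·X) = 728 × 1650 / (2241 × 3090) = 0.1735 g BOD₅·(g VSS·d)⁻¹.

F/M ≈ 0.173 d⁻¹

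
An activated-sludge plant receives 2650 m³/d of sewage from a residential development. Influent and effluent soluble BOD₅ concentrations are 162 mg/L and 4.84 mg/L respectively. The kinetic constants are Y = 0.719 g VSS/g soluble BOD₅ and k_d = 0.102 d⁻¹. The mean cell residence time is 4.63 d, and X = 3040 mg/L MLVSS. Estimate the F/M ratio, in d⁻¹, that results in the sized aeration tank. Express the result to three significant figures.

Steady-state biomass mass balance: V·X·(1 + k_d·θ_c) = Y·Q·(S₀ − S)·θ_c, so V = 0.719 × 2650 × (162 − 4.84) × 4.63 / [3040 × (1 + 0.102 × 4.63)] = 1.39×10^6 / 4476 = 309.8 m³.
F/M = Q·S₀ / (V·X) = 2650 × 162 / (309.8 × 3040) = 0.4559 g soluble BOD₅·(g VSS·d)⁻¹.

F/M ≈ 0.456 d⁻¹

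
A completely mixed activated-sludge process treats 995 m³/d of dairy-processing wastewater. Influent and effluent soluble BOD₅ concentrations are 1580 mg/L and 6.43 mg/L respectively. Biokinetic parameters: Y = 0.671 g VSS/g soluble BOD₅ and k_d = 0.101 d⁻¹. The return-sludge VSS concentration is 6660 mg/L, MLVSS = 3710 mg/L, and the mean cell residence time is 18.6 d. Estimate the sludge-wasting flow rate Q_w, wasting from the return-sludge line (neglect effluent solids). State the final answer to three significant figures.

Steady-state biomass mass balance: V·X·(1 + k_d·θ_c) = Y·Q·(S₀ − S)·θ_c, so V = 0.671 × 995 × (1580 − 6.43) × 18.6 / [3710 × (1 + 0.101 × 18.6)] = 1.95×10^7 / 10680 = 1830 m³.
Q_w = (V·X)/(θ_c X_r) = 1830 × 3710 / (18.6 × 6660) = 54.80 m³/d.

Q_w ≈ 54.8 m³/d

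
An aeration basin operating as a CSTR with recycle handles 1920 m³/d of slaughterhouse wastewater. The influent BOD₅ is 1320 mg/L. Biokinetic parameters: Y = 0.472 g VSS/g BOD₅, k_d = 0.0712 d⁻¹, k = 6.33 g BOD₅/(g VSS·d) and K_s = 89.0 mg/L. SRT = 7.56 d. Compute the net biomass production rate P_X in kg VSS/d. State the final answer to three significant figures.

Effluent substrate depends only on kinetics and SRT: S = K_s(1 + k_d θ_c) / [θ_c(Yk − k_d) − 1] = 89.0 × (1 + 0.0712 × 7.56) / [7.56 × (0.472 × 6.33 − 0.0712) − 1] = 136.9 / 21.05 = 6.504 mg/L.
Y_obs = Y / (1 + k_d θ_c) = 0.472 / (1 + 0.0712 × 7.56) = 0.472 / 1.538 = 0.3068.
Q·(S₀ − S) = 1920 × (1320 − 6.50) × 10⁻³ = 2522 kg/d removed.
P_X = Y_obs · Q(S₀ − S) = 0.3068 × 2522 = 773.8 kg VSS/d.

P_X ≈ 774 kg VSS/d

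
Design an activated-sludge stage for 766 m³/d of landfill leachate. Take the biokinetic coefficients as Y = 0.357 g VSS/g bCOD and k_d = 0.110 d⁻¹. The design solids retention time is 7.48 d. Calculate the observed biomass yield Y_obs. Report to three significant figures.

Y_obs ≈ 0.196 g VSS/g bCOD

Correct the yield for decay: Y_obs = Y/(1 + k_d θ_c) = 0.357 / (1 + 0.110 × 7.48) = 0.357 / 1.823 = 0.1959.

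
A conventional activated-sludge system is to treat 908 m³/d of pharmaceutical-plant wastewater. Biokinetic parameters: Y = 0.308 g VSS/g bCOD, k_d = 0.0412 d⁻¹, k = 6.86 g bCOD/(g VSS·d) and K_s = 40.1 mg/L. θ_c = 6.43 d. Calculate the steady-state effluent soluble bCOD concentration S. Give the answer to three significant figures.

S ≈ 4.12 mg/L

From the Monod/SRT balance for a CMAS, S = K_s·(1+k_d θ_c)/[θ_c·(Y k − k_d) − 1] = 40.1 × (1 + 0.0412 × 6.43) / [6.43 × (0.308 × 6.86 − 0.0412) − 1] = 50.72 / 12.32 = 4.117 mg/L.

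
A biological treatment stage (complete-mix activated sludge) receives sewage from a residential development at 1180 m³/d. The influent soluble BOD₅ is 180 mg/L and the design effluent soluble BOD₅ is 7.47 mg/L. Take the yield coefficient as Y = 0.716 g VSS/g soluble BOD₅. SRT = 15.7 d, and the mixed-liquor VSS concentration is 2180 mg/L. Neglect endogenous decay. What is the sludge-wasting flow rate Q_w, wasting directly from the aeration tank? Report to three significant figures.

Q_w ≈ 66.9 m³/d

Biomass mass balance (decay neglected): V·X = Y·Q·(S₀ − S)·θ_c, so V = 0.716 × 1180 × (180 − 7.47) × 15.7 / 2180 = 1050 m³.
With mixed-liquor wasting, θ_c = V/Q_w, so Q_w = V/θ_c = 1050/15.7 = 66.87 m³/d.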